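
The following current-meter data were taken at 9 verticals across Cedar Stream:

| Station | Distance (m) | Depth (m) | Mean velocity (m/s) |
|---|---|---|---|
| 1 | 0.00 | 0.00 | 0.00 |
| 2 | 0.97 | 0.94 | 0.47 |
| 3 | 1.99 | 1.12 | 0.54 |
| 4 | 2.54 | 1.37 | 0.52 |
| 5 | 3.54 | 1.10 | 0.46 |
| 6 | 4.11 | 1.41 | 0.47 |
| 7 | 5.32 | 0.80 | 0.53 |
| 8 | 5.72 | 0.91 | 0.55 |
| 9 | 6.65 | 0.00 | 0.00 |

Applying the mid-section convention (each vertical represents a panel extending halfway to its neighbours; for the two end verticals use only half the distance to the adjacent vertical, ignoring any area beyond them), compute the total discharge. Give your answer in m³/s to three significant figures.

w_2 = (1.99 − 0.00)/2 = 0.995 m; q_2 = 0.47 × 0.94 × 0.995 = 0.4396 m³/s
w_3 = (2.54 − 0.97)/2 = 0.785 m; q_3 = 0.54 × 1.12 × 0.785 = 0.4748 m³/s
w_4 = (3.54 − 1.99)/2 = 0.775 m; q_4 = 0.52 × 1.37 × 0.775 = 0.5521 m³/s
w_5 = (4.11 − 2.54)/2 = 0.785 m; q_5 = 0.46 × 1.10 × 0.785 = 0.3972 m³/s
w_6 = (5.32 − 3.54)/2 = 0.89 m; q_6 = 0.47 × 1.41 × 0.89 = 0.5898 m³/s
w_7 = (5.72 − 4.11)/2 = 0.805 m; q_7 = 0.53 × 0.80 × 0.805 = 0.3413 m³/s
w_8 = (6.65 − 5.32)/2 = 0.665 m; q_8 = 0.55 × 0.91 × 0.665 = 0.3328 m³/s
Stations 1, 9 contribute zero (depth or velocity is 0).
Q = Σ qᵢ = 3.128 m³/s

3.13 m³/s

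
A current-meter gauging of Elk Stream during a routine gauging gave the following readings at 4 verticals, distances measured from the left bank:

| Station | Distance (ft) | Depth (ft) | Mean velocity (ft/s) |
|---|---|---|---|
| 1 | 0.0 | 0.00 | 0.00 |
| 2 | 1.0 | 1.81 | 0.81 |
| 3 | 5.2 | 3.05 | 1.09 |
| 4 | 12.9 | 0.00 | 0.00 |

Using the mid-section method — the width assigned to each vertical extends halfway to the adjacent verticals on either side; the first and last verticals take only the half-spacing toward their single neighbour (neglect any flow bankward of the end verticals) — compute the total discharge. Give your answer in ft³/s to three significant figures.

23.6 ft³/s

w_2 = (5.2 − 0.0)/2 = 2.6 ft; q_2 = 0.81 × 1.81 × 2.6 = 3.812 ft³/s
w_3 = (12.9 − 1.0)/2 = 5.95 ft; q_3 = 1.09 × 3.05 × 5.95 = 19.78 ft³/s
Stations 1, 4 contribute zero (depth or velocity is 0).
Q = Σ qᵢ = 23.59 ft³/s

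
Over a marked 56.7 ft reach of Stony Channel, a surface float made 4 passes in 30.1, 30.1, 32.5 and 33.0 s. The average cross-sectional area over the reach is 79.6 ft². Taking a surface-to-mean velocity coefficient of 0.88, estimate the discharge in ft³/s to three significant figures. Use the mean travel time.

126 ft³/s

t̄ = (30.1 + 30.1 + 32.5 + 33.0) / 4 = 31.425 s
v_surface = L / t̄ = 56.7 / 31.425 = 1.804 ft/s
v_mean = 0.88 × 1.804 = 1.588 ft/s
Q = A × v_mean = 79.6 × 1.588 = 126.4 ft³/s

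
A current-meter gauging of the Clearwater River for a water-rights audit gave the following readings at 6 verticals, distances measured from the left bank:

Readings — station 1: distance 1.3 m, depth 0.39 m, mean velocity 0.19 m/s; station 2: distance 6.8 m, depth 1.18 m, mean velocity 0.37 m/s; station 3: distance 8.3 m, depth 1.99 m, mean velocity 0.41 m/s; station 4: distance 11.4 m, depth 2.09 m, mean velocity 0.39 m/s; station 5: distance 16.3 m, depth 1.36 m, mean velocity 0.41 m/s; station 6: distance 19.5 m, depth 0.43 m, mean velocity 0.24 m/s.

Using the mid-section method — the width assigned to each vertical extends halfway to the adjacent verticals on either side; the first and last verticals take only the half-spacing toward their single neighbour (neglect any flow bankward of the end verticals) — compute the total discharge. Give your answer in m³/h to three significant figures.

w_1 = (6.8 − 1.3)/2 = 2.75 m; q_1 = 0.19 × 0.39 × 2.75 = 0.2038 m³/s
w_2 = (8.3 − 1.3)/2 = 3.5 m; q_2 = 0.37 × 1.18 × 3.5 = 1.528 m³/s
w_3 = (11.4 − 6.8)/2 = 2.3 m; q_3 = 0.41 × 1.99 × 2.3 = 1.877 m³/s
w_4 = (16.3 − 8.3)/2 = 4 m; q_4 = 0.39 × 2.09 × 4 = 3.260 m³/s
w_5 = (19.5 − 11.4)/2 = 4.05 m; q_5 = 0.41 × 1.36 × 4.05 = 2.258 m³/s
w_6 = (19.5 − 16.3)/2 = 1.6 m; q_6 = 0.24 × 0.43 × 1.6 = 0.1651 m³/s
Q = Σ qᵢ = 9.292 m³/s
= 9.292 × 3600 = 33450 m³/h

33500 m³/h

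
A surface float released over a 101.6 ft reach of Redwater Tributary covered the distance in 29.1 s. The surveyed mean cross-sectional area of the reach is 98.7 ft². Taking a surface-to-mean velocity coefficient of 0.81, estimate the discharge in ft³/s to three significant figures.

v_surface = L / t̄ = 101.6 / 29.1 = 3.491 ft/s
v_mean = 0.81 × 3.491 = 2.828 ft/s
Q = A × v_mean = 98.7 × 2.828 = 279.1 ft³/s

279 ft³/s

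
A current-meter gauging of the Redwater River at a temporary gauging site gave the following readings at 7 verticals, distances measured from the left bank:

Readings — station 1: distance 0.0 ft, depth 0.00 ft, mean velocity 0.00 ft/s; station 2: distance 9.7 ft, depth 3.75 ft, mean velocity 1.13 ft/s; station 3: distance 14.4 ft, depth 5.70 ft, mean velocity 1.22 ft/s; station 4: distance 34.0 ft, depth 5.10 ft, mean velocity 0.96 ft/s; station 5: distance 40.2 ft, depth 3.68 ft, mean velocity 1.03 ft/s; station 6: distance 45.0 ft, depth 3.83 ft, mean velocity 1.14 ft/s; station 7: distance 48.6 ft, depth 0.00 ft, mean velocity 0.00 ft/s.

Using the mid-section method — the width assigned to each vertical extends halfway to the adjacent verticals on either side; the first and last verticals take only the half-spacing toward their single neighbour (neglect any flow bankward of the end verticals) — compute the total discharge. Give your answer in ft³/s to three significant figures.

217 ft³/s

w_2 = (14.4 − 0.0)/2 = 7.2 ft; q_2 = 1.13 × 3.75 × 7.2 = 30.51 ft³/s
w_3 = (34.0 − 9.7)/2 = 12.15 ft; q_3 = 1.22 × 5.70 × 12.15 = 84.49 ft³/s
w_4 = (40.2 − 14.4)/2 = 12.9 ft; q_4 = 0.96 × 5.10 × 12.9 = 63.16 ft³/s
w_5 = (45.0 − 34.0)/2 = 5.5 ft; q_5 = 1.03 × 3.68 × 5.5 = 20.85 ft³/s
w_6 = (48.6 − 40.2)/2 = 4.2 ft; q_6 = 1.14 × 3.83 × 4.2 = 18.34 ft³/s
Stations 1, 7 contribute zero (depth or velocity is 0).
Q = Σ qᵢ = 217.3 ft³/s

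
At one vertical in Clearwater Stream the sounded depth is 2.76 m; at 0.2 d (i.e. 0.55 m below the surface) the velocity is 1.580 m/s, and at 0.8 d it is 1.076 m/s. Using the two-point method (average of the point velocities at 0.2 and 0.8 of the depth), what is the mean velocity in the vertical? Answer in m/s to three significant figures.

v̄ = (1.580 + 1.076) / 2 = 1.328 m/s

1.33 m/s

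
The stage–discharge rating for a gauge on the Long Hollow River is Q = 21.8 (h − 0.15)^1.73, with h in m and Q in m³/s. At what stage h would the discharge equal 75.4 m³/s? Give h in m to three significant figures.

h − h₀ = (Q/C)^(1/b) = (75.4/21.8)^(1/1.73) = 2.049 m
h = 0.15 + 2.049 = 2.199 m

2.20 m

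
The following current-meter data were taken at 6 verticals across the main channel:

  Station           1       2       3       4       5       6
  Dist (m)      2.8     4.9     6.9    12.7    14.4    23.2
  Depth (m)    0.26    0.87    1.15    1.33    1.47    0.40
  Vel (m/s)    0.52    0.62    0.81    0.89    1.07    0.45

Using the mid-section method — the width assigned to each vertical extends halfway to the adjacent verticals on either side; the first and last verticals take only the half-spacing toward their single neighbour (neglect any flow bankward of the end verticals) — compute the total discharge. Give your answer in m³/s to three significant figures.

18.4 m³/s

w_1 = (4.9 − 2.8)/2 = 1.05 m; q_1 = 0.52 × 0.26 × 1.05 = 0.1420 m³/s
w_2 = (6.9 − 2.8)/2 = 2.05 m; q_2 = 0.62 × 0.87 × 2.05 = 1.106 m³/s
w_3 = (12.7 − 4.9)/2 = 3.9 m; q_3 = 0.81 × 1.15 × 3.9 = 3.633 m³/s
w_4 = (14.4 − 6.9)/2 = 3.75 m; q_4 = 0.89 × 1.33 × 3.75 = 4.439 m³/s
w_5 = (23.2 − 12.7)/2 = 5.25 m; q_5 = 1.07 × 1.47 × 5.25 = 8.258 m³/s
w_6 = (23.2 − 14.4)/2 = 4.4 m; q_6 = 0.45 × 0.40 × 4.4 = 0.7920 m³/s
Q = Σ qᵢ = 18.37 m³/s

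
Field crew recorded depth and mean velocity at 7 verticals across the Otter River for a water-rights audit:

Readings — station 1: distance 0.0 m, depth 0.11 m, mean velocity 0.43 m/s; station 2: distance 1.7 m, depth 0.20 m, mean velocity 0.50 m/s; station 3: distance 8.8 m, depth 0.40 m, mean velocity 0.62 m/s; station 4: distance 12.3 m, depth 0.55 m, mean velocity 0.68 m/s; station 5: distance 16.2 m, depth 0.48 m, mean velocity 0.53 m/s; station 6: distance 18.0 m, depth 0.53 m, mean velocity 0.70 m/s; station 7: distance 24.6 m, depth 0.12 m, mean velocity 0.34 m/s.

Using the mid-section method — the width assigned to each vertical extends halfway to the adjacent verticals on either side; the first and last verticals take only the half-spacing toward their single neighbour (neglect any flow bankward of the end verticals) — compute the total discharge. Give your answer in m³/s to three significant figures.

5.60 m³/s

w_1 = (1.7 − 0.0)/2 = 0.85 m; q_1 = 0.43 × 0.11 × 0.85 = 0.04021 m³/s
w_2 = (8.8 − 0.0)/2 = 4.4 m; q_2 = 0.50 × 0.20 × 4.4 = 0.4400 m³/s
w_3 = (12.3 − 1.7)/2 = 5.3 m; q_3 = 0.62 × 0.40 × 5.3 = 1.314 m³/s
w_4 = (16.2 − 8.8)/2 = 3.7 m; q_4 = 0.68 × 0.55 × 3.7 = 1.384 m³/s
w_5 = (18.0 − 12.3)/2 = 2.85 m; q_5 = 0.53 × 0.48 × 2.85 = 0.7250 m³/s
w_6 = (24.6 − 16.2)/2 = 4.2 m; q_6 = 0.70 × 0.53 × 4.2 = 1.558 m³/s
w_7 = (24.6 − 18.0)/2 = 3.3 m; q_7 = 0.34 × 0.12 × 3.3 = 0.1346 m³/s
Q = Σ qᵢ = 5.596 m³/s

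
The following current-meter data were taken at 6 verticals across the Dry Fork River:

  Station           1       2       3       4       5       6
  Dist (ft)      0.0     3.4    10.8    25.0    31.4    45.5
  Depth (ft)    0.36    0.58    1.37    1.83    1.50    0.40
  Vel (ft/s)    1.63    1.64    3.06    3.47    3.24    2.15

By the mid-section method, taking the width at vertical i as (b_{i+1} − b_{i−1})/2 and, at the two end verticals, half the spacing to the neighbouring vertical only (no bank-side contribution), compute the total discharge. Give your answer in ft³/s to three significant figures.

173 ft³/s

w_1 = (3.4 − 0.0)/2 = 1.7 ft; q_1 = 1.63 × 0.36 × 1.7 = 0.9976 ft³/s
w_2 = (10.8 − 0.0)/2 = 5.4 ft; q_2 = 1.64 × 0.58 × 5.4 = 5.136 ft³/s
w_3 = (25.0 − 3.4)/2 = 10.8 ft; q_3 = 3.06 × 1.37 × 10.8 = 45.28 ft³/s
w_4 = (31.4 − 10.8)/2 = 10.3 ft; q_4 = 3.47 × 1.83 × 10.3 = 65.41 ft³/s
w_5 = (45.5 − 25.0)/2 = 10.25 ft; q_5 = 3.24 × 1.50 × 10.25 = 49.82 ft³/s
w_6 = (45.5 − 31.4)/2 = 7.05 ft; q_6 = 2.15 × 0.40 × 7.05 = 6.063 ft³/s
Q = Σ qᵢ = 172.7 ft³/s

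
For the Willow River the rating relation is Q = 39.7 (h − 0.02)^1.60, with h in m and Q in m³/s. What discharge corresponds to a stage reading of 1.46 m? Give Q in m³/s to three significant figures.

Q = 39.7 × (1.46 − 0.02)^1.60 = 39.7 × 1.44^1.60 = 71.15 m³/s

71.1 m³/s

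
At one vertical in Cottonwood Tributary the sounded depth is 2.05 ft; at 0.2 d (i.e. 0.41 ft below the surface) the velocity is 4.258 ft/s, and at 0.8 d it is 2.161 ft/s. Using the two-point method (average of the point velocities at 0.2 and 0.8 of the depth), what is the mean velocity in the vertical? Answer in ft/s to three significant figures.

3.21 ft/s

v̄ = (4.258 + 2.161) / 2 = 3.210 ft/s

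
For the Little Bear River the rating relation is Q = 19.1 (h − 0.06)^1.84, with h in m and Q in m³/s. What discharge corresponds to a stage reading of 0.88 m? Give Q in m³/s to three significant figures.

13.3 m³/s

Q = 19.1 × (0.88 − 0.06)^1.84 = 19.1 × 0.82^1.84 = 13.26 m³/s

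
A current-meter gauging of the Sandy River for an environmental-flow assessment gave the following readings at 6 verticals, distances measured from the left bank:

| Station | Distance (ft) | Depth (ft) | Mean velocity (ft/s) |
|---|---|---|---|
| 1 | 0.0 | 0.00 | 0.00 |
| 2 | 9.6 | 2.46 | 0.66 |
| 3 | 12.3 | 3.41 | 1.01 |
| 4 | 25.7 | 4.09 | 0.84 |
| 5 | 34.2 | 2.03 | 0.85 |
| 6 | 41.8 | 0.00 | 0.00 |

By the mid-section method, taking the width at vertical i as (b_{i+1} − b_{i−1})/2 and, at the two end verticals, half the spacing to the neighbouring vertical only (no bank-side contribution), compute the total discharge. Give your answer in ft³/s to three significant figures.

w_2 = (12.3 − 0.0)/2 = 6.15 ft; q_2 = 0.66 × 2.46 × 6.15 = 9.985 ft³/s
w_3 = (25.7 − 9.6)/2 = 8.05 ft; q_3 = 1.01 × 3.41 × 8.05 = 27.73 ft³/s
w_4 = (34.2 − 12.3)/2 = 10.95 ft; q_4 = 0.84 × 4.09 × 10.95 = 37.62 ft³/s
w_5 = (41.8 − 25.7)/2 = 8.05 ft; q_5 = 0.85 × 2.03 × 8.05 = 13.89 ft³/s
Stations 1, 6 contribute zero (depth or velocity is 0).
Q = Σ qᵢ = 89.22 ft³/s

89.2 ft³/s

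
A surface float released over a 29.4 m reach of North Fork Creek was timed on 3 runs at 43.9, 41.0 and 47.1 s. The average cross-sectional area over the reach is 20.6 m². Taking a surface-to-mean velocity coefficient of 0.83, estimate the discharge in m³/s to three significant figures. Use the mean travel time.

11.4 m³/s

t̄ = (43.9 + 41.0 + 47.1) / 3 = 44 s
v_surface = L / t̄ = 29.4 / 44 = 0.6682 m/s
v_mean = 0.83 × 0.6682 = 0.5546 m/s
Q = A × v_mean = 20.6 × 0.5546 = 11.42 m³/s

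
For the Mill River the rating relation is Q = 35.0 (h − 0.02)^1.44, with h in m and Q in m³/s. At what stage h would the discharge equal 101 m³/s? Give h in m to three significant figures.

h − h₀ = (Q/C)^(1/b) = (101/35.0)^(1/1.44) = 2.087 m
h = 0.02 + 2.087 = 2.107 m

2.11 m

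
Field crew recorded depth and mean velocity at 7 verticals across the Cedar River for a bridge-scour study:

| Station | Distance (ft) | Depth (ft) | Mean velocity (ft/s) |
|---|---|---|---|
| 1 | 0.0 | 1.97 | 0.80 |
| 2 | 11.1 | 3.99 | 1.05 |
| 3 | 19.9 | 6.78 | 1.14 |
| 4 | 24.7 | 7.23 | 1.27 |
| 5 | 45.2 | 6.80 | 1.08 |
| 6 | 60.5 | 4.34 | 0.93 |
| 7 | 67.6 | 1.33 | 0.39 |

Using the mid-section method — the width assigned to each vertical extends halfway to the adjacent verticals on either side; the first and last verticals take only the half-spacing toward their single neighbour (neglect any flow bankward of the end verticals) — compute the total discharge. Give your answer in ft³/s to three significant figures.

398 ft³/s

w_1 = (11.1 − 0.0)/2 = 5.55 ft; q_1 = 0.80 × 1.97 × 5.55 = 8.747 ft³/s
w_2 = (19.9 − 0.0)/2 = 9.95 ft; q_2 = 1.05 × 3.99 × 9.95 = 41.69 ft³/s
w_3 = (24.7 − 11.1)/2 = 6.8 ft; q_3 = 1.14 × 6.78 × 6.8 = 52.56 ft³/s
w_4 = (45.2 − 19.9)/2 = 12.65 ft; q_4 = 1.27 × 7.23 × 12.65 = 116.2 ft³/s
w_5 = (60.5 − 24.7)/2 = 17.9 ft; q_5 = 1.08 × 6.80 × 17.9 = 131.5 ft³/s
w_6 = (67.6 − 45.2)/2 = 11.2 ft; q_6 = 0.93 × 4.34 × 11.2 = 45.21 ft³/s
w_7 = (67.6 − 60.5)/2 = 3.55 ft; q_7 = 0.39 × 1.33 × 3.55 = 1.841 ft³/s
Q = Σ qᵢ = 397.6 ft³/s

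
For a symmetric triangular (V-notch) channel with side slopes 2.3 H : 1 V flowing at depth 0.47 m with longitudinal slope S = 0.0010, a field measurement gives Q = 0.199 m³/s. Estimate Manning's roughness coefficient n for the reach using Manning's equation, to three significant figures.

0.0290

A = z·y² = 2.3×0.47² = 0.5081 m²
P = 2y√(1+z²) = 2×0.47×√(1+2.3²) = 2.358 m
R = A/P = 0.5081/2.358 = 0.2155 m
n = (1/Q)·A·R^(2/3)·S^(1/2) = (1/0.199) × 0.5081 × 0.3595 × 0.03162 = 0.02902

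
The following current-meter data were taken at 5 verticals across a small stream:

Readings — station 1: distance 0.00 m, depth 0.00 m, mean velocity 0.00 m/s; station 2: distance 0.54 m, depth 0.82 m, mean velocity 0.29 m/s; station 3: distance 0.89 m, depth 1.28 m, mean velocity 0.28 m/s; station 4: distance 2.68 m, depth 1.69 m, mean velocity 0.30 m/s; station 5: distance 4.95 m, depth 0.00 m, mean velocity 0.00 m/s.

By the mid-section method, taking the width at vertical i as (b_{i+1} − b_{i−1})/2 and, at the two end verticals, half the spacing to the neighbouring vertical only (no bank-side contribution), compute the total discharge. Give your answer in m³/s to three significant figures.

w_2 = (0.89 − 0.00)/2 = 0.445 m; q_2 = 0.29 × 0.82 × 0.445 = 0.1058 m³/s
w_3 = (2.68 − 0.54)/2 = 1.07 m; q_3 = 0.28 × 1.28 × 1.07 = 0.3835 m³/s
w_4 = (4.95 − 0.89)/2 = 2.03 m; q_4 = 0.30 × 1.69 × 2.03 = 1.029 m³/s
Stations 1, 5 contribute zero (depth or velocity is 0).
Q = Σ qᵢ = 1.519 m³/s

1.52 m³/s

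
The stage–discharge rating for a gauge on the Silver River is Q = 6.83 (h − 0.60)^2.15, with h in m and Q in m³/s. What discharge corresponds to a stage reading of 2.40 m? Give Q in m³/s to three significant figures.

24.2 m³/s

Q = 6.83 × (2.40 − 0.60)^2.15 = 6.83 × 1.8^2.15 = 24.17 m³/s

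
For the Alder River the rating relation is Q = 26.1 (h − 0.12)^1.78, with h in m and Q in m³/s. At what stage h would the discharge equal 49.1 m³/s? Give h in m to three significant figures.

h − h₀ = (Q/C)^(1/b) = (49.1/26.1)^(1/1.78) = 1.426 m
h = 0.12 + 1.426 = 1.546 m

1.55 m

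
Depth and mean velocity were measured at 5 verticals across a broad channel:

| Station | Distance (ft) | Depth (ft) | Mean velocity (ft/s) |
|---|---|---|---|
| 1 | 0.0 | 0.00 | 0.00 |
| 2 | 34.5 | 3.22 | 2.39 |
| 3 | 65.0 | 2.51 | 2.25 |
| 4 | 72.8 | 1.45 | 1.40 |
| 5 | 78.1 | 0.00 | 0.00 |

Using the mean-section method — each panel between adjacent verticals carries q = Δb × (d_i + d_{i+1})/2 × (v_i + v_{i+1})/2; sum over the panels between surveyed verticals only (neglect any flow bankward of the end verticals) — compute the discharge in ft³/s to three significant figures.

300 ft³/s

Panel 1-2: Δb = 34.5 ft, d̄ = (0.00+3.22)/2 = 1.61, v̄ = (0.00+2.39)/2 = 1.195 → q = 34.5×1.61×1.195 = 66.38 ft³/s
Panel 2-3: Δb = 30.5 ft, d̄ = (3.22+2.51)/2 = 2.865, v̄ = (2.39+2.25)/2 = 2.32 → q = 30.5×2.865×2.32 = 202.7 ft³/s
Panel 3-4: Δb = 7.8 ft, d̄ = (2.51+1.45)/2 = 1.98, v̄ = (2.25+1.40)/2 = 1.825 → q = 7.8×1.98×1.825 = 28.19 ft³/s
Panel 4-5: Δb = 5.3 ft, d̄ = (1.45+0.00)/2 = 0.725, v̄ = (1.40+0.00)/2 = 0.7 → q = 5.3×0.725×0.7 = 2.690 ft³/s
Q = Σ q = 300.0 ft³/s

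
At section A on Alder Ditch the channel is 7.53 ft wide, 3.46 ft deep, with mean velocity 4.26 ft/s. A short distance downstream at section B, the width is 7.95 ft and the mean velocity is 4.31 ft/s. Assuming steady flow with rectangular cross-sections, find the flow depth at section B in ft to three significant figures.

Q = A₁V₁ = (7.53×3.46) × 4.26 = 111.0 ft³/s
d₂ = Q/(b₂ V₂) = 111.0/(7.95×4.31) = 3.239 ft

3.24 ft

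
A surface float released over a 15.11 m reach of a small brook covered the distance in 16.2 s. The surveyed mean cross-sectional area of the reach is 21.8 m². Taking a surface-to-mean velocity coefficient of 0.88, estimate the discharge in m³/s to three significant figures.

17.9 m³/s

v_surface = L / t̄ = 15.11 / 16.2 = 0.9327 m/s
v_mean = 0.88 × 0.9327 = 0.8208 m/s
Q = A × v_mean = 21.8 × 0.8208 = 17.89 m³/s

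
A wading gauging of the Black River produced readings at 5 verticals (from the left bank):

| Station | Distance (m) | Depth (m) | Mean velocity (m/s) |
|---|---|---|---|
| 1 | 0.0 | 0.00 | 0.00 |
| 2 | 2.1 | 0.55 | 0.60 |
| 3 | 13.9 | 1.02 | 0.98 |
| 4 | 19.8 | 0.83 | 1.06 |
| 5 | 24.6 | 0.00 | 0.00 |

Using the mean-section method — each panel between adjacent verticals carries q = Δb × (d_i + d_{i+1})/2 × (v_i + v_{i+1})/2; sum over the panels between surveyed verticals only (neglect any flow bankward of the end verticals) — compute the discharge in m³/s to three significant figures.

Panel 1-2: Δb = 2.1 m, d̄ = (0.00+0.55)/2 = 0.275, v̄ = (0.00+0.60)/2 = 0.3 → q = 2.1×0.275×0.3 = 0.1733 m³/s
Panel 2-3: Δb = 11.8 m, d̄ = (0.55+1.02)/2 = 0.785, v̄ = (0.60+0.98)/2 = 0.79 → q = 11.8×0.785×0.79 = 7.318 m³/s
Panel 3-4: Δb = 5.9 m, d̄ = (1.02+0.83)/2 = 0.925, v̄ = (0.98+1.06)/2 = 1.02 → q = 5.9×0.925×1.02 = 5.567 m³/s
Panel 4-5: Δb = 4.8 m, d̄ = (0.83+0.00)/2 = 0.415, v̄ = (1.06+0.00)/2 = 0.53 → q = 4.8×0.415×0.53 = 1.056 m³/s
Q = Σ q = 14.11 m³/s

14.1 m³/s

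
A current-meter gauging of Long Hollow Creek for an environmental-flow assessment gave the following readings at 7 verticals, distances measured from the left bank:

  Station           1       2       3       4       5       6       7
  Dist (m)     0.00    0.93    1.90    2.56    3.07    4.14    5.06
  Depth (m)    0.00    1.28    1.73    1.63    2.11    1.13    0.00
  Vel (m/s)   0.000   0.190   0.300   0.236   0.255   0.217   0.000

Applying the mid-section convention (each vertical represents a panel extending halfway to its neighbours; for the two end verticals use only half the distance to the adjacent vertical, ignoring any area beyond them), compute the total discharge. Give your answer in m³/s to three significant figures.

w_2 = (1.90 − 0.00)/2 = 0.95 m; q_2 = 0.190 × 1.28 × 0.95 = 0.2310 m³/s
w_3 = (2.56 − 0.93)/2 = 0.815 m; q_3 = 0.300 × 1.73 × 0.815 = 0.4230 m³/s
w_4 = (3.07 − 1.90)/2 = 0.585 m; q_4 = 0.236 × 1.63 × 0.585 = 0.2250 m³/s
w_5 = (4.14 − 2.56)/2 = 0.79 m; q_5 = 0.255 × 2.11 × 0.79 = 0.4251 m³/s
w_6 = (5.06 − 3.07)/2 = 0.995 m; q_6 = 0.217 × 1.13 × 0.995 = 0.2440 m³/s
Stations 1, 7 contribute zero (depth or velocity is 0).
Q = Σ qᵢ = 1.548 m³/s

1.55 m³/s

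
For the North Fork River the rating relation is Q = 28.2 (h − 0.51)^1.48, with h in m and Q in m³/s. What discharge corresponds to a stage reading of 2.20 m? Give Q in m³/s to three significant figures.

Q = 28.2 × (2.20 − 0.51)^1.48 = 28.2 × 1.69^1.48 = 61.31 m³/s

61.3 m³/s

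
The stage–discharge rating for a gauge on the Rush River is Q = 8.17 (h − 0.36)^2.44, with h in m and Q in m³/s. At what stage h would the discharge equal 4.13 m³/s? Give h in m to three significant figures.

h − h₀ = (Q/C)^(1/b) = (4.13/8.17)^(1/2.44) = 0.7561 m
h = 0.36 + 0.7561 = 1.116 m

1.12 m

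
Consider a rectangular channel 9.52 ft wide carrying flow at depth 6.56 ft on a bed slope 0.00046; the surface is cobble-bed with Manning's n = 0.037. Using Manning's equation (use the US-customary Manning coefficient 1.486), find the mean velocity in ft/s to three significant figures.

1.69 ft/s

A = b·y = 9.52 × 6.56 = 62.45 ft²
P = b + 2y = 9.52 + 2×6.56 = 22.64 ft
R = A/P = 62.45/22.64 = 2.758 ft
Q = (1.486/n)·A·R^(2/3)·S^(1/2) = (1.486/0.037) × 62.45 × 2.758^(2/3) × 0.00046^(1/2) = 105.8 ft³/s
V = Q/A = 105.8/62.45 = 1.694 ft/s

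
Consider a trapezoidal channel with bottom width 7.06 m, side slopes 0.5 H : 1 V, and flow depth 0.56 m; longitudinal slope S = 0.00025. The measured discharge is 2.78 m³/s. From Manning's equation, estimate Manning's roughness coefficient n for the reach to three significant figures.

A = (b + z·y)·y = (7.06 + 0.5×0.56)×0.56 = 4.110 m²
P = b + 2y√(1+z²) = 7.06 + 2×0.56×√(1+0.5²) = 8.312 m
R = A/P = 4.110/8.312 = 0.4945 m
n = (1/Q)·A·R^(2/3)·S^(1/2) = (1/2.78) × 4.110 × 0.6253 × 0.01581 = 0.01462

0.0146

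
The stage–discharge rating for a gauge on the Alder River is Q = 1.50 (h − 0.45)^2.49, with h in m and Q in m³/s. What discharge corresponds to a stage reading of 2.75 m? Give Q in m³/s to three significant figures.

Q = 1.50 × (2.75 − 0.45)^2.49 = 1.50 × 2.3^2.49 = 11.93 m³/s

11.9 m³/s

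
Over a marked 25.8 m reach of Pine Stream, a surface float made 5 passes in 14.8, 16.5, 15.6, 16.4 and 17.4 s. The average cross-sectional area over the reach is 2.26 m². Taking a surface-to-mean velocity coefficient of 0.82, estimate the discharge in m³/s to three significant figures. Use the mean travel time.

t̄ = (14.8 + 16.5 + 15.6 + 16.4 + 17.4) / 5 = 16.14 s
v_surface = L / t̄ = 25.8 / 16.14 = 1.599 m/s
v_mean = 0.82 × 1.599 = 1.311 m/s
Q = A × v_mean = 2.26 × 1.311 = 2.962 m³/s

2.96 m³/s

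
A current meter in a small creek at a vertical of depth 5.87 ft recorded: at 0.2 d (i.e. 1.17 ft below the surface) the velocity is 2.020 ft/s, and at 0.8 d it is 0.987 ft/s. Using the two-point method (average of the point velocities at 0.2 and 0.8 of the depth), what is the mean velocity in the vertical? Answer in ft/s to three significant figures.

v̄ = (2.020 + 0.987) / 2 = 1.504 ft/s

1.50 ft/s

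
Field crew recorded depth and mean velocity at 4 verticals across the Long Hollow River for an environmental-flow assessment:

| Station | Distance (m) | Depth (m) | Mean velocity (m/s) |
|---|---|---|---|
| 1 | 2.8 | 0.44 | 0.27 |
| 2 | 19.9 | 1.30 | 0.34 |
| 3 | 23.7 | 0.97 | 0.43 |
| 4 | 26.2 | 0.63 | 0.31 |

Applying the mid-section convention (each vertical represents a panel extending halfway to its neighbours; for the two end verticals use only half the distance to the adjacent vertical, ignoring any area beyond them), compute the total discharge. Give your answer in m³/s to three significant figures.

7.19 m³/s

w_1 = (19.9 − 2.8)/2 = 8.55 m; q_1 = 0.27 × 0.44 × 8.55 = 1.016 m³/s
w_2 = (23.7 − 2.8)/2 = 10.45 m; q_2 = 0.34 × 1.30 × 10.45 = 4.619 m³/s
w_3 = (26.2 − 19.9)/2 = 3.15 m; q_3 = 0.43 × 0.97 × 3.15 = 1.314 m³/s
w_4 = (26.2 − 23.7)/2 = 1.25 m; q_4 = 0.31 × 0.63 × 1.25 = 0.2441 m³/s
Q = Σ qᵢ = 7.193 m³/s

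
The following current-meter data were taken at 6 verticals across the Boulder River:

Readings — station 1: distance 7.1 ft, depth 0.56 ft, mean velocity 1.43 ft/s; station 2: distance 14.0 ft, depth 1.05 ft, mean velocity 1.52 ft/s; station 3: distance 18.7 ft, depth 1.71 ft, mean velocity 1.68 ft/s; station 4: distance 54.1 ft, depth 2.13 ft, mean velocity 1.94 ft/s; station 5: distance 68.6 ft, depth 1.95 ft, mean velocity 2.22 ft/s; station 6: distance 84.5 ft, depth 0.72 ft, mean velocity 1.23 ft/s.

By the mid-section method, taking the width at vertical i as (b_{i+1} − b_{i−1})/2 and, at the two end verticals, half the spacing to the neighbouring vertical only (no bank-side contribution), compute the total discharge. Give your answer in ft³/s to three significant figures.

w_1 = (14.0 − 7.1)/2 = 3.45 ft; q_1 = 1.43 × 0.56 × 3.45 = 2.763 ft³/s
w_2 = (18.7 − 7.1)/2 = 5.8 ft; q_2 = 1.52 × 1.05 × 5.8 = 9.257 ft³/s
w_3 = (54.1 − 14.0)/2 = 20.05 ft; q_3 = 1.68 × 1.71 × 20.05 = 57.60 ft³/s
w_4 = (68.6 − 18.7)/2 = 24.95 ft; q_4 = 1.94 × 2.13 × 24.95 = 103.1 ft³/s
w_5 = (84.5 − 54.1)/2 = 15.2 ft; q_5 = 2.22 × 1.95 × 15.2 = 65.80 ft³/s
w_6 = (84.5 − 68.6)/2 = 7.95 ft; q_6 = 1.23 × 0.72 × 7.95 = 7.041 ft³/s
Q = Σ qᵢ = 245.6 ft³/s

246 ft³/s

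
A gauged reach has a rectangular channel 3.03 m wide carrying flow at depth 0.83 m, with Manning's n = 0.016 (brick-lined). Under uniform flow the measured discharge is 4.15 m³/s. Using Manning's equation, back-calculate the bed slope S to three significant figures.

A = b·y = 3.03 × 0.83 = 2.515 m²
P = b + 2y = 3.03 + 2×0.83 = 4.690 m
R = A/P = 2.515/4.690 = 0.5362 m
S = (Q·n / (1·A·R^(2/3)))² = (4.15×0.016 / (1×2.515×0.6600))² = 0.001600

0.00160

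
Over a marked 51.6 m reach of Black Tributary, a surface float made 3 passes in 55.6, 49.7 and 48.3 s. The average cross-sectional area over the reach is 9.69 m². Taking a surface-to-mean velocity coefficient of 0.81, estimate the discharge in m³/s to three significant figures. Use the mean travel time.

t̄ = (55.6 + 49.7 + 48.3) / 3 = 51.2 s
v_surface = L / t̄ = 51.6 / 51.2 = 1.008 m/s
v_mean = 0.81 × 1.008 = 0.8163 m/s
Q = A × v_mean = 9.69 × 0.8163 = 7.910 m³/s

7.91 m³/s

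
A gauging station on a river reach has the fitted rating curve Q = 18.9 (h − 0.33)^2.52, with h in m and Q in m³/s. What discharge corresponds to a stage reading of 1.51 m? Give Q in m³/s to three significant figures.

Q = 18.9 × (1.51 − 0.33)^2.52 = 18.9 × 1.18^2.52 = 28.68 m³/s

28.7 m³/s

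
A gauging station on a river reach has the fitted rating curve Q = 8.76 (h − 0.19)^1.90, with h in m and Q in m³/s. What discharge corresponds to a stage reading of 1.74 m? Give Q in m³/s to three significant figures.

20.1 m³/s

Q = 8.76 × (1.74 − 0.19)^1.90 = 8.76 × 1.55^1.90 = 20.14 m³/s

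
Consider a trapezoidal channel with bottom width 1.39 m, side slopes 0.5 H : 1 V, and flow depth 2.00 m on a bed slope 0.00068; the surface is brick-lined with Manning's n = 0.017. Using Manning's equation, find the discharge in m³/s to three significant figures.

6.40 m³/s

A = (b + z·y)·y = (1.39 + 0.5×2.00)×2.00 = 4.780 m²
P = b + 2y√(1+z²) = 1.39 + 2×2.00×√(1+0.5²) = 5.862 m
R = A/P = 4.780/5.862 = 0.8154 m
Q = (1/n)·A·R^(2/3)·S^(1/2) = (1/0.017) × 4.780 × 0.8154^(2/3) × 0.00068^(1/2) = 6.400 m³/s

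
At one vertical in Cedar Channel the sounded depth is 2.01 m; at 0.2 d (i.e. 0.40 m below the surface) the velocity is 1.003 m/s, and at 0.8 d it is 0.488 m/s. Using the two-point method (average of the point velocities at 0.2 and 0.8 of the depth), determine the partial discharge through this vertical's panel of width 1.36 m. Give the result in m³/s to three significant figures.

2.04 m³/s

v̄ = (1.003 + 0.488) / 2 = 0.7455 m/s
q = v̄ × d × w = 0.7455 × 2.01 × 1.36 = 2.038 m³/s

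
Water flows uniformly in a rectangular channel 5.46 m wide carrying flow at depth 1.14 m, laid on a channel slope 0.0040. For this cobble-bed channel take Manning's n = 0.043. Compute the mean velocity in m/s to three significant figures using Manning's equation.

1.27 m/s

A = b·y = 5.46 × 1.14 = 6.224 m²
P = b + 2y = 5.46 + 2×1.14 = 7.740 m
R = A/P = 6.224/7.740 = 0.8042 m
Q = (1/n)·A·R^(2/3)·S^(1/2) = (1/0.043) × 6.224 × 0.8042^(2/3) × 0.0040^(1/2) = 7.917 m³/s
V = Q/A = 7.917/6.224 = 1.272 m/s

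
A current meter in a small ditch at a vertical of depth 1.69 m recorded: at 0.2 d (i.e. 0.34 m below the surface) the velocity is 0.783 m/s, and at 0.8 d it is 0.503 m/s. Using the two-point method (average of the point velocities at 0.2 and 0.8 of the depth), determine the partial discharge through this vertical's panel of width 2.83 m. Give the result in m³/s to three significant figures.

v̄ = (0.783 + 0.503) / 2 = 0.6430 m/s
q = v̄ × d × w = 0.6430 × 1.69 × 2.83 = 3.075 m³/s

3.08 m³/s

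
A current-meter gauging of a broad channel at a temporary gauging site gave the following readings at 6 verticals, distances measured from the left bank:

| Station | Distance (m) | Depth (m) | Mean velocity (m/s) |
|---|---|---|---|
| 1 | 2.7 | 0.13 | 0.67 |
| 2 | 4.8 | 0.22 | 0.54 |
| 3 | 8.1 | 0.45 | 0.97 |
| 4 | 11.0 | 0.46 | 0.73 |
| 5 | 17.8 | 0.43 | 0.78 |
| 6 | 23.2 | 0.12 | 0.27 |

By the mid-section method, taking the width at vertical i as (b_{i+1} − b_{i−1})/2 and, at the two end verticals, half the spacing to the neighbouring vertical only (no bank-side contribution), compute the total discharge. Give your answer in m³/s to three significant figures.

5.53 m³/s

w_1 = (4.8 − 2.7)/2 = 1.05 m; q_1 = 0.67 × 0.13 × 1.05 = 0.09146 m³/s
w_2 = (8.1 − 2.7)/2 = 2.7 m; q_2 = 0.54 × 0.22 × 2.7 = 0.3208 m³/s
w_3 = (11.0 − 4.8)/2 = 3.1 m; q_3 = 0.97 × 0.45 × 3.1 = 1.353 m³/s
w_4 = (17.8 − 8.1)/2 = 4.85 m; q_4 = 0.73 × 0.46 × 4.85 = 1.629 m³/s
w_5 = (23.2 − 11.0)/2 = 6.1 m; q_5 = 0.78 × 0.43 × 6.1 = 2.046 m³/s
w_6 = (23.2 − 17.8)/2 = 2.7 m; q_6 = 0.27 × 0.12 × 2.7 = 0.08748 m³/s
Q = Σ qᵢ = 5.527 m³/s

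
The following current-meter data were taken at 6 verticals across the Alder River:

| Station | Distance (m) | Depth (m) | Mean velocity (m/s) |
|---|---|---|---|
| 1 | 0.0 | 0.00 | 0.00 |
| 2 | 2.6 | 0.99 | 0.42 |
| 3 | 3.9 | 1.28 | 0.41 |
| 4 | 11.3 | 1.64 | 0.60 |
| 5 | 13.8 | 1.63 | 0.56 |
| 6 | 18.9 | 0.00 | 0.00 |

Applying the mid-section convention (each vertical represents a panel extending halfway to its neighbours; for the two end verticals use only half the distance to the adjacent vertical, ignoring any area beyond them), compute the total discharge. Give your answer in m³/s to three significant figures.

11.4 m³/s

w_2 = (3.9 − 0.0)/2 = 1.95 m; q_2 = 0.42 × 0.99 × 1.95 = 0.8108 m³/s
w_3 = (11.3 − 2.6)/2 = 4.35 m; q_3 = 0.41 × 1.28 × 4.35 = 2.283 m³/s
w_4 = (13.8 − 3.9)/2 = 4.95 m; q_4 = 0.60 × 1.64 × 4.95 = 4.871 m³/s
w_5 = (18.9 − 11.3)/2 = 3.8 m; q_5 = 0.56 × 1.63 × 3.8 = 3.469 m³/s
Stations 1, 6 contribute zero (depth or velocity is 0).
Q = Σ qᵢ = 11.43 m³/s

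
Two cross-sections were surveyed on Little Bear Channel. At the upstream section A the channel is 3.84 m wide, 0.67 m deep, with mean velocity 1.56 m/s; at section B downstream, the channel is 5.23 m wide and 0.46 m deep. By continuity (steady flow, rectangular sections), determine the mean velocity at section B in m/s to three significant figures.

1.67 m/s

Q = A₁V₁ = (3.84×0.67) × 1.56 = 4.014 m³/s
A₂ = 5.23 × 0.46 = 2.406 m²
V₂ = Q/A₂ = 4.014/2.406 = 1.668 m/s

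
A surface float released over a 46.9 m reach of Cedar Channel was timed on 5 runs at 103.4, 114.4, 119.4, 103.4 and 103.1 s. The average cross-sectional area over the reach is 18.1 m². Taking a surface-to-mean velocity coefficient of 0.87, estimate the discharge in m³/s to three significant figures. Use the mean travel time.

6.79 m³/s

t̄ = (103.4 + 114.4 + 119.4 + 103.4 + 103.1) / 5 = 108.74 s
v_surface = L / t̄ = 46.9 / 108.74 = 0.4313 m/s
v_mean = 0.87 × 0.4313 = 0.3752 m/s
Q = A × v_mean = 18.1 × 0.3752 = 6.792 m³/s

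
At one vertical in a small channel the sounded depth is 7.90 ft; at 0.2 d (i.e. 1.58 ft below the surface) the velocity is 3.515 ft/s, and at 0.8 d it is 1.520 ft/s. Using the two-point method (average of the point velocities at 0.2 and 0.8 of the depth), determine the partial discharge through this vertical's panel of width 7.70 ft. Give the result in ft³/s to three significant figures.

v̄ = (3.515 + 1.520) / 2 = 2.518 ft/s
q = v̄ × d × w = 2.518 × 7.90 × 7.70 = 153.1 ft³/s

153 ft³/s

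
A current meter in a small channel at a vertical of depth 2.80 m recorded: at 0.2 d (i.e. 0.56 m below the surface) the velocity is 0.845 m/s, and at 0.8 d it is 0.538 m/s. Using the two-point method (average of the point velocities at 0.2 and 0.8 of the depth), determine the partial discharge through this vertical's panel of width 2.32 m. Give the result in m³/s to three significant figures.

v̄ = (0.845 + 0.538) / 2 = 0.6915 m/s
q = v̄ × d × w = 0.6915 × 2.80 × 2.32 = 4.492 m³/s

4.49 m³/s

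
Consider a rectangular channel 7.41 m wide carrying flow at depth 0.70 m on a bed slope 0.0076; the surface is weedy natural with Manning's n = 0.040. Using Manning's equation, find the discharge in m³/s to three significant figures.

7.94 m³/s

A = b·y = 7.41 × 0.70 = 5.187 m²
P = b + 2y = 7.41 + 2×0.70 = 8.810 m
R = A/P = 5.187/8.810 = 0.5888 m
Q = (1/n)·A·R^(2/3)·S^(1/2) = (1/0.040) × 5.187 × 0.5888^(2/3) × 0.0076^(1/2) = 7.941 m³/s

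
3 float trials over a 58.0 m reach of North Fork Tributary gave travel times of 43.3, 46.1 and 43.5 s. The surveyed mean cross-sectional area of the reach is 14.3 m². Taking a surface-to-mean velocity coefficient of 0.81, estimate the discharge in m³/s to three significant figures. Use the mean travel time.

15.2 m³/s

t̄ = (43.3 + 46.1 + 43.5) / 3 = 44.3 s
v_surface = L / t̄ = 58.0 / 44.3 = 1.309 m/s
v_mean = 0.81 × 1.309 = 1.060 m/s
Q = A × v_mean = 14.3 × 1.060 = 15.17 m³/s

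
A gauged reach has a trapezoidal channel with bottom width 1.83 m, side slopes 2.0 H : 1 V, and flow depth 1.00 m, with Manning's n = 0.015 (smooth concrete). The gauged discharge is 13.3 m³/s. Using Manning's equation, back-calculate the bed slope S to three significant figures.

0.00527

A = (b + z·y)·y = (1.83 + 2.0×1.00)×1.00 = 3.830 m²
P = b + 2y√(1+z²) = 1.83 + 2×1.00×√(1+2.0²) = 6.302 m
R = A/P = 3.830/6.302 = 0.6077 m
S = (Q·n / (1·A·R^(2/3)))² = (13.3×0.015 / (1×3.830×0.7175))² = 0.005271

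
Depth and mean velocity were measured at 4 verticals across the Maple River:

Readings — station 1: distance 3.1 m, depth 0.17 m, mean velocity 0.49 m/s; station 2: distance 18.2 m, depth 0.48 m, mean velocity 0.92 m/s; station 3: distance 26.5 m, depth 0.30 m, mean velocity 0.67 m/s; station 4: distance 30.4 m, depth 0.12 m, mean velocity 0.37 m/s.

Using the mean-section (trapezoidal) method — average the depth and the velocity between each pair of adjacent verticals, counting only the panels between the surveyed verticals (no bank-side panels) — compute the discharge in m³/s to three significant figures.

Panel 1-2: Δb = 15.1 m, d̄ = (0.17+0.48)/2 = 0.325, v̄ = (0.49+0.92)/2 = 0.705 → q = 15.1×0.325×0.705 = 3.460 m³/s
Panel 2-3: Δb = 8.3 m, d̄ = (0.48+0.30)/2 = 0.39, v̄ = (0.92+0.67)/2 = 0.795 → q = 8.3×0.39×0.795 = 2.573 m³/s
Panel 3-4: Δb = 3.9 m, d̄ = (0.30+0.12)/2 = 0.21, v̄ = (0.67+0.37)/2 = 0.52 → q = 3.9×0.21×0.52 = 0.4259 m³/s
Q = Σ q = 6.459 m³/s

6.46 m³/s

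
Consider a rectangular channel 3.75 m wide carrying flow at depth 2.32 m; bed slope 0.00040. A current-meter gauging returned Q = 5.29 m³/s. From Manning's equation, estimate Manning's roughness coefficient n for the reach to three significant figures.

0.0337

A = b·y = 3.75 × 2.32 = 8.700 m²
P = b + 2y = 3.75 + 2×2.32 = 8.390 m
R = A/P = 8.700/8.390 = 1.037 m
n = (1/Q)·A·R^(2/3)·S^(1/2) = (1/5.29) × 8.700 × 1.024 × 0.02000 = 0.03370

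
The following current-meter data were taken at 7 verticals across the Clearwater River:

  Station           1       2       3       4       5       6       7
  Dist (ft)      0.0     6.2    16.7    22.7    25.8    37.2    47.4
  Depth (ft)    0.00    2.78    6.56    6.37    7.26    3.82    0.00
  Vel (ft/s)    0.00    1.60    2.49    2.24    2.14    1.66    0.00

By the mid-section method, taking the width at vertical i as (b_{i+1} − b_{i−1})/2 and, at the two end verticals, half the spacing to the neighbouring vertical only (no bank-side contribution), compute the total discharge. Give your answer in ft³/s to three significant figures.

w_2 = (16.7 − 0.0)/2 = 8.35 ft; q_2 = 1.60 × 2.78 × 8.35 = 37.14 ft³/s
w_3 = (22.7 − 6.2)/2 = 8.25 ft; q_3 = 2.49 × 6.56 × 8.25 = 134.8 ft³/s
w_4 = (25.8 − 16.7)/2 = 4.55 ft; q_4 = 2.24 × 6.37 × 4.55 = 64.92 ft³/s
w_5 = (37.2 − 22.7)/2 = 7.25 ft; q_5 = 2.14 × 7.26 × 7.25 = 112.6 ft³/s
w_6 = (47.4 − 25.8)/2 = 10.8 ft; q_6 = 1.66 × 3.82 × 10.8 = 68.48 ft³/s
Stations 1, 7 contribute zero (depth or velocity is 0).
Q = Σ qᵢ = 417.9 ft³/s

418 ft³/s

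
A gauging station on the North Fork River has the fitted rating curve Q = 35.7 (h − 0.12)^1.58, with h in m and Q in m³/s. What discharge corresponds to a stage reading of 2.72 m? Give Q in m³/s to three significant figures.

Q = 35.7 × (2.72 − 0.12)^1.58 = 35.7 × 2.6^1.58 = 161.6 m³/s

162 m³/s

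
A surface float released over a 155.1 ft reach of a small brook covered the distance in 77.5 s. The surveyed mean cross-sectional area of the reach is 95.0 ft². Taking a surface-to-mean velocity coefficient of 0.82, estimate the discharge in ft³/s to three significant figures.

v_surface = L / t̄ = 155.1 / 77.5 = 2.001 ft/s
v_mean = 0.82 × 2.001 = 1.641 ft/s
Q = A × v_mean = 95.0 × 1.641 = 155.9 ft³/s

156 ft³/s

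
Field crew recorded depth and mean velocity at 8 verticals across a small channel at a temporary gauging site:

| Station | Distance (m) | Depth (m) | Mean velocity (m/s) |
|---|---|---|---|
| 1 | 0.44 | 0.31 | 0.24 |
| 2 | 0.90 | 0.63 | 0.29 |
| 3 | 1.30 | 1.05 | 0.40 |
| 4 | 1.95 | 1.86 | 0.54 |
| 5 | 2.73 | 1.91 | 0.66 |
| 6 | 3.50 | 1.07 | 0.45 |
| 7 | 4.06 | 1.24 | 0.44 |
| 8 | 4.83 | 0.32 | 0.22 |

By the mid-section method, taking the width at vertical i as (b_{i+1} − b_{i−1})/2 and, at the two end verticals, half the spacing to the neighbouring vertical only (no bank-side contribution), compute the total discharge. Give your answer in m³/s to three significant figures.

2.72 m³/s

w_1 = (0.90 − 0.44)/2 = 0.23 m; q_1 = 0.24 × 0.31 × 0.23 = 0.01711 m³/s
w_2 = (1.30 − 0.44)/2 = 0.43 m; q_2 = 0.29 × 0.63 × 0.43 = 0.07856 m³/s
w_3 = (1.95 − 0.90)/2 = 0.525 m; q_3 = 0.40 × 1.05 × 0.525 = 0.2205 m³/s
w_4 = (2.73 − 1.30)/2 = 0.715 m; q_4 = 0.54 × 1.86 × 0.715 = 0.7181 m³/s
w_5 = (3.50 − 1.95)/2 = 0.775 m; q_5 = 0.66 × 1.91 × 0.775 = 0.9770 m³/s
w_6 = (4.06 − 2.73)/2 = 0.665 m; q_6 = 0.45 × 1.07 × 0.665 = 0.3202 m³/s
w_7 = (4.83 − 3.50)/2 = 0.665 m; q_7 = 0.44 × 1.24 × 0.665 = 0.3628 m³/s
w_8 = (4.83 − 4.06)/2 = 0.385 m; q_8 = 0.22 × 0.32 × 0.385 = 0.02710 m³/s
Q = Σ qᵢ = 2.721 m³/s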